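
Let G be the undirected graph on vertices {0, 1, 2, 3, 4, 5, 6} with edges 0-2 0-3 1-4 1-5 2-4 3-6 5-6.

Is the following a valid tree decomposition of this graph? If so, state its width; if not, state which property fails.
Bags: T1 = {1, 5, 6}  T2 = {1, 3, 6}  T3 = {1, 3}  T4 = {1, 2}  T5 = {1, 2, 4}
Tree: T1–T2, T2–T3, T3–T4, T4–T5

No — vertex 0 appears in no bag.

A tree decomposition must satisfy three properties: every vertex lies in some bag; for every edge, both endpoints lie together in some bag; and for every vertex, the bags containing it form a connected subtree. Here vertex 0 appears in no bag, so the decomposition is invalid.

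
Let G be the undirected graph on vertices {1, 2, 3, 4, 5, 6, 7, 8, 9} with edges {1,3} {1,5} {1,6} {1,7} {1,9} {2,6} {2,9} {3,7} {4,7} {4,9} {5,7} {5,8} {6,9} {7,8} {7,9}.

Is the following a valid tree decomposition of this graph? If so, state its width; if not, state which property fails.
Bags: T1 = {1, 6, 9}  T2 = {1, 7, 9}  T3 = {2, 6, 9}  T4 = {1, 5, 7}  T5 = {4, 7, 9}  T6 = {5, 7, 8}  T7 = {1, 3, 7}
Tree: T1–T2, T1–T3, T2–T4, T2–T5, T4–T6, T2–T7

Checking the three conditions: (i) the bags cover all of {1, 2, 3, 4, 5, 6, 7, 8, 9}; (ii) for each edge, some bag contains both endpoints; (iii) the bags containing any fixed vertex form a subtree. All hold, so the decomposition is valid with width 3 − 1 = 2.

Yes; width 2.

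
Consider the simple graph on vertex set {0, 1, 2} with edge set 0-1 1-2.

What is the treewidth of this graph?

A width-1 tree decomposition is:
Bags: B1 = {1, 2}  B2 = {0, 1}
Tree: B1–B2
Each bag holds 2 vertices, so the decomposition has width 1, which upper-bounds the treewidth. Any graph with an edge has treewidth ≥ 1, and G has the edge 2–1. Hence tw(G) = 1 exactly.

1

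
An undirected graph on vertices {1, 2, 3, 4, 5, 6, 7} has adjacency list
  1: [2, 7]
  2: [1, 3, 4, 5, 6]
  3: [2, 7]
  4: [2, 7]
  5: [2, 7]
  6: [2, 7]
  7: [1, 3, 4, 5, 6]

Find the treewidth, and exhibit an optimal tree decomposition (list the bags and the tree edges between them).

Every bag has size at most 3, so the width is 3 − 1 = 2 and tw(G) ≤ 2. The edges 7–5–2–1–7 form a cycle, so G is not a tree and its treewidth is at least 2. Therefore the treewidth is 2.

Treewidth 2.
Bags: B1 = {2, 5, 7}  B2 = {1, 2, 7}  B3 = {2, 4, 7}  B4 = {2, 6, 7}  B5 = {2, 3, 7}
Tree: B1–B2, B2–B3, B3–B4, B4–B5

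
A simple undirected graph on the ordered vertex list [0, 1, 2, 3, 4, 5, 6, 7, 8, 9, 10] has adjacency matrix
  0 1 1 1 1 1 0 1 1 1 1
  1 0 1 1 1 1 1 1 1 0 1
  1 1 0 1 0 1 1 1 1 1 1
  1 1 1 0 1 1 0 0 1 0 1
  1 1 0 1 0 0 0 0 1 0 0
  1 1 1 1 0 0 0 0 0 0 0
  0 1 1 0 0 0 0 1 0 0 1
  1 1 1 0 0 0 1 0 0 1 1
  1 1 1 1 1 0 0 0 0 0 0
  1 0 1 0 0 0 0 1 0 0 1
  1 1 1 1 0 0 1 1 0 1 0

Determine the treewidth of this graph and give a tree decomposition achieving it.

The largest bag has 5 vertices, giving width 4; this decomposition certifies tw(G) ≤ 4. For the lower bound, the 5 vertices {0, 1, 2, 3, 8} are pairwise adjacent, and any tree decomposition puts a clique entirely inside one bag — forcing width ≥ 4. Therefore the treewidth is 4.

Treewidth 4.
One optimal decomposition is:
Bags: B1 = {0, 1, 2, 7, 10}  B2 = {0, 1, 2, 3, 10}  B3 = {1, 2, 6, 7, 10}  B4 = {0, 1, 2, 3, 5}  B5 = {0, 2, 7, 9, 10}  B6 = {0, 1, 2, 3, 8}  B7 = {0, 1, 3, 4, 8}
Tree: B1–B2, B1–B3, B2–B4, B1–B5, B2–B6, B6–B7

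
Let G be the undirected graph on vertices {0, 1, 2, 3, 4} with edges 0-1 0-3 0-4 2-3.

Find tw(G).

A width-1 tree decomposition is:
Bags: B1 = {0, 4}  B2 = {0, 1}  B3 = {0, 3}  B4 = {2, 3}
Tree: B1–B2, B2–B3, B3–B4
Every bag has size at most 2, so the width is 2 − 1 = 1 and tw(G) ≤ 1. G has an edge, so its treewidth is at least 1. Therefore the treewidth is 1.

1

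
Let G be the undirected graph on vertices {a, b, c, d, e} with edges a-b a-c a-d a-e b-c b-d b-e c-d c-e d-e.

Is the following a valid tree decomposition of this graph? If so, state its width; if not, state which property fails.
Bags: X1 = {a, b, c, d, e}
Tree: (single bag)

Every vertex of G appears in some bag (union = {a, b, c, d, e}); every edge is covered by a bag; and for each vertex v the set of bags containing v is connected in the bag tree. The decomposition is therefore valid. The largest bag has 5 vertices, so the width is 4.

Yes; width 4.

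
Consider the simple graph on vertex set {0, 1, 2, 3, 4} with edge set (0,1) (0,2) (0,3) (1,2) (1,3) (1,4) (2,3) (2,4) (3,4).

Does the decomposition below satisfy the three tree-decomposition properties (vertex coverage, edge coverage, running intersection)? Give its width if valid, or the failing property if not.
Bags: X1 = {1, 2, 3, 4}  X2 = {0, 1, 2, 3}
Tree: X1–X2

Checking the three conditions: (i) the bags cover all of {0, 1, 2, 3, 4}; (ii) for each edge, some bag contains both endpoints; (iii) the bags containing any fixed vertex form a subtree. All hold, so the decomposition is valid with width 4 − 1 = 3.

Yes; width 3.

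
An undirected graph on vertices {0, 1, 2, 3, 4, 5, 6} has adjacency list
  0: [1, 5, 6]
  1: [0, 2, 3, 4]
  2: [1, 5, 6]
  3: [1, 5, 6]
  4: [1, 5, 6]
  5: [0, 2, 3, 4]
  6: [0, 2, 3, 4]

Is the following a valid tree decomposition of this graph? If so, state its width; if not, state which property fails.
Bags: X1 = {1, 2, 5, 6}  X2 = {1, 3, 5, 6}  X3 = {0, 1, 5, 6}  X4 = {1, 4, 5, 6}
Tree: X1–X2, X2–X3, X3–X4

Yes; width 3.

Every vertex of G appears in some bag (union = {0, 1, 2, 3, 4, 5, 6}); every edge is covered by a bag; and for each vertex v the set of bags containing v is connected in the bag tree. The decomposition is therefore valid. The largest bag has 4 vertices, so the width is 3.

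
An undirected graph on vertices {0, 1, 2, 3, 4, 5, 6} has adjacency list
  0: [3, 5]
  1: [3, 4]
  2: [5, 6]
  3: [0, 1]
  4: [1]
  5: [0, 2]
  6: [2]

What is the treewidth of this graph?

A width-1 tree decomposition is:
Bags: B1 = {2, 6}  B2 = {2, 5}  B3 = {0, 5}  B4 = {0, 3}  B5 = {1, 3}  B6 = {1, 4}
Tree: B1–B2, B2–B3, B3–B4, B4–B5, B5–B6
Each bag holds 2 vertices, so the decomposition has width 1, which upper-bounds the treewidth. Any graph with an edge has treewidth ≥ 1, and G has the edge 6–2. Combining the bounds, tw(G) = 1.

1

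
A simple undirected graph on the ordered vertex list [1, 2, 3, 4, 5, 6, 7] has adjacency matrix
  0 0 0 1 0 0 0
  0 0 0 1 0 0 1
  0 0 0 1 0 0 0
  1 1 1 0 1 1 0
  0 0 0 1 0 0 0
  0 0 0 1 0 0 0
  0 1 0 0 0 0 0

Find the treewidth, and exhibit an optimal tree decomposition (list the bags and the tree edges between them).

Every bag has size at most 2, so the width is 2 − 1 = 1 and tw(G) ≤ 1. Since G has at least one edge (e.g. 1–4), it is not an edgeless graph, so tw(G) ≥ 1. Combining the bounds, tw(G) = 1.

Treewidth 1.
One such decomposition:
Bags: B1 = {1, 4}  B2 = {2, 4}  B3 = {2, 7}  B4 = {4, 6}  B5 = {4, 5}  B6 = {3, 4}
Tree: B1–B2, B2–B3, B1–B4, B4–B5, B4–B6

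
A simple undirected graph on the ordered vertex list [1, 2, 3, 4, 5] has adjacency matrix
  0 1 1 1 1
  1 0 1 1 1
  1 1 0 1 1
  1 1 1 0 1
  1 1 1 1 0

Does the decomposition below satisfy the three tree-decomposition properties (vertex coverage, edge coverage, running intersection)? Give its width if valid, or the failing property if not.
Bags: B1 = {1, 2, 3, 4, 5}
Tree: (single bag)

Yes; width 4.

Checking the three conditions: (i) the bags cover all of {1, 2, 3, 4, 5}; (ii) for each edge, some bag contains both endpoints; (iii) the bags containing any fixed vertex form a subtree. All hold, so the decomposition is valid with width 5 − 1 = 4.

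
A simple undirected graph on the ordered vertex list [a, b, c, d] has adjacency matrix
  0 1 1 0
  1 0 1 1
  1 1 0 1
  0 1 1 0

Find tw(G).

2

A width-2 tree decomposition is:
Bags: B1 = {a, b, c}  B2 = {b, c, d}
Tree: B1–B2
Each bag holds 3 vertices, so the decomposition has width 2, which upper-bounds the treewidth. On the other hand G contains the 3-clique {b, c, d}. A clique must lie in a single bag of any decomposition, so no decomposition can have width below 2. Therefore the treewidth is 2.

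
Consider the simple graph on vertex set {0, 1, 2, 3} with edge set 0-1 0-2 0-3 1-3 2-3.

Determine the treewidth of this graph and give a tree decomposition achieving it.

The largest bag has 3 vertices, giving width 2; this decomposition certifies tw(G) ≤ 2. Conversely, {0, 1, 3} is a clique of size 3, and the vertices of any clique must share a bag in every tree decomposition; so some bag has ≥ 3 vertices and tw(G) ≥ 2. Hence tw(G) = 2 exactly.

Treewidth 2.
Bags: B1 = {0, 1, 3}  B2 = {0, 2, 3}
Tree: B1–B2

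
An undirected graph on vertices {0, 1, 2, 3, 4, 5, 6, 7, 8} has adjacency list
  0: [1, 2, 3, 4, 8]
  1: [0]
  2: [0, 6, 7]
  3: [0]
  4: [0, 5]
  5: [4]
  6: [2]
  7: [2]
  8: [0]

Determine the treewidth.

A width-1 tree decomposition is:
Bags: B1 = {0, 2}  B2 = {0, 8}  B3 = {0, 4}  B4 = {0, 3}  B5 = {0, 1}  B6 = {2, 7}  B7 = {2, 6}  B8 = {4, 5}
Tree: B1–B2, B1–B3, B2–B4, B1–B5, B1–B6, B6–B7, B3–B8
Each bag holds 2 vertices, so the decomposition has width 1, which upper-bounds the treewidth. G has an edge, so its treewidth is at least 1. Therefore the treewidth is 1.

1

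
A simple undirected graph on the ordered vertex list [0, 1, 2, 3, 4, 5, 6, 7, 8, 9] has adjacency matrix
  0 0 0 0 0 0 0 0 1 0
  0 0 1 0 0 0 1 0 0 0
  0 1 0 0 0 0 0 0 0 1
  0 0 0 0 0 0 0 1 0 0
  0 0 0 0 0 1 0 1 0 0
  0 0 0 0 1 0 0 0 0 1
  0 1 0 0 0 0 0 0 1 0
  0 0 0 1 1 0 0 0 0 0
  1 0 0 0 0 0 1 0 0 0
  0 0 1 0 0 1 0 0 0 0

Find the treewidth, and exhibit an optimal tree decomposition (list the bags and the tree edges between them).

The largest bag has 2 vertices, giving width 1; this decomposition certifies tw(G) ≤ 1. Any graph with an edge has treewidth ≥ 1, and G has the edge 0–8. Therefore the treewidth is 1.

Treewidth 1.
Bags: B1 = {0, 8}  B2 = {6, 8}  B3 = {1, 6}  B4 = {1, 2}  B5 = {2, 9}  B6 = {5, 9}  B7 = {4, 5}  B8 = {4, 7}  B9 = {3, 7}
Tree: B1–B2, B2–B3, B3–B4, B4–B5, B5–B6, B6–B7, B7–B8, B8–B9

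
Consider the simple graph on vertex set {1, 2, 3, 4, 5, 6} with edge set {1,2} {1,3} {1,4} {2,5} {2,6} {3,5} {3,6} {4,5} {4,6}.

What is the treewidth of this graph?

3

A width-3 tree decomposition is:
Bags: B1 = {1, 2, 5, 6}  B2 = {1, 3, 5, 6}  B3 = {1, 4, 5, 6}
Tree: B1–B2, B2–B3
The largest bag has 4 vertices, giving width 3; this decomposition certifies tw(G) ≤ 3. For the lower bound: the 4 vertex sets {2,6}, {3,5}, {1}, {4} are disjoint, each induces a connected subgraph, and every pair is joined by at least one edge of G. Contracting each set to a single vertex therefore yields K_{4} as a minor, and since treewidth is minor-monotone, tw(G) ≥ tw(K_{4}) = 3. Therefore the treewidth is 3.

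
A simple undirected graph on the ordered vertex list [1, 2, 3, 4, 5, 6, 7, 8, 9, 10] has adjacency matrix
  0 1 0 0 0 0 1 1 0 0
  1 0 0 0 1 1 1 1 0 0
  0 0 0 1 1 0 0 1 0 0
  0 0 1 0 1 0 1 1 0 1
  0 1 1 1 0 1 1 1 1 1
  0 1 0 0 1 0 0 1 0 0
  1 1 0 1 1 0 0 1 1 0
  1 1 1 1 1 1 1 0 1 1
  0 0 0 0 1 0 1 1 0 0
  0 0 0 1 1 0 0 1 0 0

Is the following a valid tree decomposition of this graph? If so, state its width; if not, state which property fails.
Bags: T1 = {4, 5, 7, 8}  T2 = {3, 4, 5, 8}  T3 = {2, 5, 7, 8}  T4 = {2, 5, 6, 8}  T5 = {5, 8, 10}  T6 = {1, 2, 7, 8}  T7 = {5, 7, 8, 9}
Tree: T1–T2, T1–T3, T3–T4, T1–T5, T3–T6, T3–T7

A tree decomposition must satisfy three properties: every vertex lies in some bag; for every edge, both endpoints lie together in some bag; and for every vertex, the bags containing it form a connected subtree. Here edge (4,10) lies in no bag, so the decomposition is invalid.

No — edge (4,10) lies in no bag.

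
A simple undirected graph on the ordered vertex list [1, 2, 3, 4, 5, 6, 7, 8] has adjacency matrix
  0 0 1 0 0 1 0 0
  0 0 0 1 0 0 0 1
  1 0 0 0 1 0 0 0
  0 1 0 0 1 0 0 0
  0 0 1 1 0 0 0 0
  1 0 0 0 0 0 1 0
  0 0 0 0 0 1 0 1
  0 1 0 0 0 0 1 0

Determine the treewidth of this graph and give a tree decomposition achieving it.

Treewidth 2.
One such decomposition:
Bags: B1 = {3, 4, 5}  B2 = {2, 3, 4}  B3 = {2, 3, 8}  B4 = {3, 7, 8}  B5 = {3, 6, 7}  B6 = {1, 3, 6}
Tree: B1–B2, B2–B3, B3–B4, B4–B5, B5–B6

The largest bag has 3 vertices, giving width 2; this decomposition certifies tw(G) ≤ 2. The edges 3–5–4–2–8–7–6–1–3 form a cycle, so G is not a tree and its treewidth is at least 2. Combining the bounds, tw(G) = 2.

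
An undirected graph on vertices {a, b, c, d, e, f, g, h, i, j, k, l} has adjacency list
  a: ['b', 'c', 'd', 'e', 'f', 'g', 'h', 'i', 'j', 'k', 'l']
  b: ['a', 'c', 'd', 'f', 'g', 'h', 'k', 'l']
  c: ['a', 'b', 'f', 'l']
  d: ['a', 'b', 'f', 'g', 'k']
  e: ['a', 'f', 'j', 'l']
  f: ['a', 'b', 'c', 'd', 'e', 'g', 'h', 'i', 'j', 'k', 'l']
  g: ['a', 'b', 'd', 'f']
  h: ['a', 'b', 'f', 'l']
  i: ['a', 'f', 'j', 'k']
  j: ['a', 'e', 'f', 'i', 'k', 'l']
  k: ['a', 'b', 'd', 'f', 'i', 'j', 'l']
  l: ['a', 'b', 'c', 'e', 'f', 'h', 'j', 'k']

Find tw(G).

4

A width-4 tree decomposition is:
Bags: B1 = {a, b, f, k, l}  B2 = {a, b, d, f, k}  B3 = {a, f, j, k, l}  B4 = {a, f, i, j, k}  B5 = {a, b, f, h, l}  B6 = {a, e, f, j, l}  B7 = {a, b, c, f, l}  B8 = {a, b, d, f, g}
Tree: B1–B2, B1–B3, B3–B4, B1–B5, B3–B6, B1–B7, B2–B8
Every bag has size at most 5, so the width is 5 − 1 = 4 and tw(G) ≤ 4. On the other hand G contains the 5-clique {a, e, f, j, l}. A clique must lie in a single bag of any decomposition, so no decomposition can have width below 4. Combining the bounds, tw(G) = 4.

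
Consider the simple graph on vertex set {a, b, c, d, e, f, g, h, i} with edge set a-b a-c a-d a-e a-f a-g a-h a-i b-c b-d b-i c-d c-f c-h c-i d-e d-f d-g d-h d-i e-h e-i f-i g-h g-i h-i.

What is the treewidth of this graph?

4

A width-4 tree decomposition is:
Bags: B1 = {a, b, c, d, i}  B2 = {a, c, d, h, i}  B3 = {a, d, e, h, i}  B4 = {a, d, g, h, i}  B5 = {a, c, d, f, i}
Tree: B1–B2, B2–B3, B3–B4, B2–B5
Every bag has size at most 5, so the width is 5 − 1 = 4 and tw(G) ≤ 4. For the lower bound, the 5 vertices {a, d, g, h, i} are pairwise adjacent, and any tree decomposition puts a clique entirely inside one bag — forcing width ≥ 4. The upper and lower bounds meet at 4, so that is the treewidth.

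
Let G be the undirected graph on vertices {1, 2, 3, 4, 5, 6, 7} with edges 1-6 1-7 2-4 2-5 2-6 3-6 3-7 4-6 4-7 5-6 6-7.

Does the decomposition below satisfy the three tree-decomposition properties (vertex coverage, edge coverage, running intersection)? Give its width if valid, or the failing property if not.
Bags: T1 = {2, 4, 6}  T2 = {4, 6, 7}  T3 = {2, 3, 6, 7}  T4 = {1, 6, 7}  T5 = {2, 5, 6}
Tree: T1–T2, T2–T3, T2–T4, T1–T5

A tree decomposition must satisfy three properties: every vertex lies in some bag; for every edge, both endpoints lie together in some bag; and for every vertex, the bags containing it form a connected subtree. Here bags containing vertex 2 are not connected in the tree, so the decomposition is invalid.

No — bags containing vertex 2 are not connected in the tree.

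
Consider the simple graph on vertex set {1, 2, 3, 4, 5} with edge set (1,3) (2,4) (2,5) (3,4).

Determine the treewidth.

A width-1 tree decomposition is:
Bags: B1 = {1, 3}  B2 = {3, 4}  B3 = {2, 4}  B4 = {2, 5}
Tree: B1–B2, B2–B3, B3–B4
Every bag has size at most 2, so the width is 2 − 1 = 1 and tw(G) ≤ 1. G has an edge, so its treewidth is at least 1. The upper and lower bounds meet at 1, so that is the treewidth.

1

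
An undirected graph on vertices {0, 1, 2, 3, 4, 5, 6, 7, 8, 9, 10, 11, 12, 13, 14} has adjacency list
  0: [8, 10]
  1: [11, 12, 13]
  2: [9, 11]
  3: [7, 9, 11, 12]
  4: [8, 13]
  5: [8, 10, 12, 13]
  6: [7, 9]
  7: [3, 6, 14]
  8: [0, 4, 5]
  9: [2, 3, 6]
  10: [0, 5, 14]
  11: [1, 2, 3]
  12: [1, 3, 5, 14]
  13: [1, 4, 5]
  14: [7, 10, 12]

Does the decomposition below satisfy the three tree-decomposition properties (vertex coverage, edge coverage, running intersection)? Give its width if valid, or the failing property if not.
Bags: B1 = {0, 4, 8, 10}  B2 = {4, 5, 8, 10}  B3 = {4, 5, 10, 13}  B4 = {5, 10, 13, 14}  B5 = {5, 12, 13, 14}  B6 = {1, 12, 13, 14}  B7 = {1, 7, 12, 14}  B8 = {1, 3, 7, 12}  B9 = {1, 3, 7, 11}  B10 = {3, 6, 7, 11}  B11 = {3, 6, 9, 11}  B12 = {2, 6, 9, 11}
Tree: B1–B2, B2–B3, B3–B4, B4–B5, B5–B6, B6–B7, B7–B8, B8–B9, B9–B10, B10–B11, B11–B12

Every vertex of G appears in some bag (union = {0, 1, 2, 3, 4, 5, 6, 7, 8, 9, 10, 11, 12, 13, 14}); every edge is covered by a bag; and for each vertex v the set of bags containing v is connected in the bag tree. The decomposition is therefore valid. The largest bag has 4 vertices, so the width is 3.

Yes; width 3.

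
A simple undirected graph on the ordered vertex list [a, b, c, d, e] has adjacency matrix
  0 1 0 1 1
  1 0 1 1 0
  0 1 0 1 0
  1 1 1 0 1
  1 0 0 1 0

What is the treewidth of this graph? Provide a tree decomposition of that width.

Every bag has size at most 3, so the width is 3 − 1 = 2 and tw(G) ≤ 2. Conversely, {b, c, d} is a clique of size 3, and the vertices of any clique must share a bag in every tree decomposition; so some bag has ≥ 3 vertices and tw(G) ≥ 2. Hence tw(G) = 2 exactly.

Treewidth 2.
Bags: B1 = {a, b, d}  B2 = {a, d, e}  B3 = {b, c, d}
Tree: B1–B2, B1–B3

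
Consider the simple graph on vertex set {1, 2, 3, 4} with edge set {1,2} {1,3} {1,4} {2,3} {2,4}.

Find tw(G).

2

A width-2 tree decomposition is:
Bags: B1 = {1, 2, 3}  B2 = {1, 2, 4}
Tree: B1–B2
Every bag has size at most 3, so the width is 3 − 1 = 2 and tw(G) ≤ 2. For the lower bound, the 3 vertices {1, 2, 3} are pairwise adjacent, and any tree decomposition puts a clique entirely inside one bag — forcing width ≥ 2. The upper and lower bounds meet at 2, so that is the treewidth.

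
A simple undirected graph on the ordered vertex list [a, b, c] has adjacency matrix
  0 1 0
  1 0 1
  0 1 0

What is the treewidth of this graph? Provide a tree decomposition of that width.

The largest bag has 2 vertices, giving width 1; this decomposition certifies tw(G) ≤ 1. Since G has at least one edge (e.g. a–b), it is not an edgeless graph, so tw(G) ≥ 1. Therefore the treewidth is 1.

Treewidth 1.
One optimal decomposition is:
Bags: B1 = {a, b}  B2 = {b, c}
Tree: B1–B2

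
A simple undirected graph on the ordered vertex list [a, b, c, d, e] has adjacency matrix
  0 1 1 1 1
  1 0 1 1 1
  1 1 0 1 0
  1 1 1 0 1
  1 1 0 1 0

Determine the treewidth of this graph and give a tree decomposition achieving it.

Treewidth 3.
One such decomposition:
Bags: B1 = {a, b, d, e}  B2 = {a, b, c, d}
Tree: B1–B2

Every bag has size at most 4, so the width is 4 − 1 = 3 and tw(G) ≤ 3. On the other hand G contains the 4-clique {a, b, d, e}. A clique must lie in a single bag of any decomposition, so no decomposition can have width below 3. Therefore the treewidth is 3.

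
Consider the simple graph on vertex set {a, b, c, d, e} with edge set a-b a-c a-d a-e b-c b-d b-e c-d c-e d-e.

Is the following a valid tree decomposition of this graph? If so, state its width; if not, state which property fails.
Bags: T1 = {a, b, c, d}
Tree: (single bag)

A tree decomposition must satisfy three properties: every vertex lies in some bag; for every edge, both endpoints lie together in some bag; and for every vertex, the bags containing it form a connected subtree. Here vertex e appears in no bag, so the decomposition is invalid.

No — vertex e appears in no bag.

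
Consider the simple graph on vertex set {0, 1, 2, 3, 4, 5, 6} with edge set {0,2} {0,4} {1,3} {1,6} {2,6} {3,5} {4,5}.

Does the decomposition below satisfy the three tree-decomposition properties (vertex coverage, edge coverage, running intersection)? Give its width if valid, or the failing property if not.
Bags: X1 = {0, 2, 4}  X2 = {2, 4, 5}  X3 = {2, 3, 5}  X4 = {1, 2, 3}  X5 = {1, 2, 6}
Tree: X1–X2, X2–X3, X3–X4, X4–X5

Vertex coverage: the bags together contain {0, 1, 2, 3, 4, 5, 6}, the full vertex set. Edge coverage: each edge of G has both endpoints in at least one bag. Running intersection: for every vertex, the bags containing it form a connected subtree. All three properties hold, so this is a valid tree decomposition of width max|bag| − 1 = 2, and hence tw(G) ≤ 2.

Yes; width 2.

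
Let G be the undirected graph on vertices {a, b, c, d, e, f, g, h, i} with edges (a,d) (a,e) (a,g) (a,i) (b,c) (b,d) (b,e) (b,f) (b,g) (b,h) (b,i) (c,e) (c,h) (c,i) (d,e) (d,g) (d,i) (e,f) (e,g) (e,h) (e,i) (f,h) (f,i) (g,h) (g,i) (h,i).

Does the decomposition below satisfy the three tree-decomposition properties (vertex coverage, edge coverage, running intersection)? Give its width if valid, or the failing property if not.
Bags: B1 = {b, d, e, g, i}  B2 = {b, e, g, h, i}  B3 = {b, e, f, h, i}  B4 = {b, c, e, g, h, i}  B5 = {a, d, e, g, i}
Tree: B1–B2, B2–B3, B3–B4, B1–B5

No — bags containing vertex g are not connected in the tree.

A tree decomposition must satisfy three properties: every vertex lies in some bag; for every edge, both endpoints lie together in some bag; and for every vertex, the bags containing it form a connected subtree. Here bags containing vertex g are not connected in the tree, so the decomposition is invalid.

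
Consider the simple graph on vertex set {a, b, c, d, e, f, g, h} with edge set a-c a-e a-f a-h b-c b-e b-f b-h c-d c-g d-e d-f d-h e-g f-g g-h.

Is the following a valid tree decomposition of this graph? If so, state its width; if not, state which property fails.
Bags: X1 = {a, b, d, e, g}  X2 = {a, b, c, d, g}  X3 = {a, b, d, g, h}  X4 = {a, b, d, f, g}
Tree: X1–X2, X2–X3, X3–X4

Yes; width 4.

Checking the three conditions: (i) the bags cover all of {a, b, c, d, e, f, g, h}; (ii) for each edge, some bag contains both endpoints; (iii) the bags containing any fixed vertex form a subtree. All hold, so the decomposition is valid with width 5 − 1 = 4.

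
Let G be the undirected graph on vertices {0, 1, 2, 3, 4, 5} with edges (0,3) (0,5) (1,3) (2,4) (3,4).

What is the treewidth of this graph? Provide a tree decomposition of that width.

Treewidth 1.
One optimal decomposition is:
Bags: B1 = {3, 4}  B2 = {0, 3}  B3 = {0, 5}  B4 = {2, 4}  B5 = {1, 3}
Tree: B1–B2, B2–B3, B1–B4, B2–B5

Every bag has size at most 2, so the width is 2 − 1 = 1 and tw(G) ≤ 1. Any graph with an edge has treewidth ≥ 1, and G has the edge 4–3. Hence tw(G) = 1 exactly.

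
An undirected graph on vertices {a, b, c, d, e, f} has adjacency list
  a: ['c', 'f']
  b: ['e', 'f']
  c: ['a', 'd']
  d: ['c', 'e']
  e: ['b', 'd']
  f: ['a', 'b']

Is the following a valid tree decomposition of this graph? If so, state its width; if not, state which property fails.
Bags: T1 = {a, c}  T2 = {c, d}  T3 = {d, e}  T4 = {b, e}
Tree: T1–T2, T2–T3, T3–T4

A tree decomposition must satisfy three properties: every vertex lies in some bag; for every edge, both endpoints lie together in some bag; and for every vertex, the bags containing it form a connected subtree. Here vertex f appears in no bag, so the decomposition is invalid.

No — vertex f appears in no bag.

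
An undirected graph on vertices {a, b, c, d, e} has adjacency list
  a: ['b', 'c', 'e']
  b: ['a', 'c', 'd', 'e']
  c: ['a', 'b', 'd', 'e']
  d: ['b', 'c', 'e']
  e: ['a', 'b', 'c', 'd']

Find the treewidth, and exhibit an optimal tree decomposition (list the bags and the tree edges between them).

Treewidth 3.
Bags: B1 = {a, b, c, e}  B2 = {b, c, d, e}
Tree: B1–B2

The largest bag has 4 vertices, giving width 3; this decomposition certifies tw(G) ≤ 3. On the other hand G contains the 4-clique {b, c, d, e}. A clique must lie in a single bag of any decomposition, so no decomposition can have width below 3. Hence tw(G) = 3 exactly.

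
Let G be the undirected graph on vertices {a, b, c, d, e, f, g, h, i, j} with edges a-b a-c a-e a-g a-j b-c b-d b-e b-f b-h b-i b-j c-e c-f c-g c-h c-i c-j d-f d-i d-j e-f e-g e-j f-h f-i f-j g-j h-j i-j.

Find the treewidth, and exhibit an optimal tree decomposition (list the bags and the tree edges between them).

Treewidth 4.
Bags: B1 = {b, c, e, f, j}  B2 = {b, c, f, h, j}  B3 = {b, c, f, i, j}  B4 = {a, b, c, e, j}  B5 = {a, c, e, g, j}  B6 = {b, d, f, i, j}
Tree: B1–B2, B2–B3, B1–B4, B4–B5, B3–B6

Each bag holds 5 vertices, so the decomposition has width 4, which upper-bounds the treewidth. Conversely, {a, c, e, g, j} is a clique of size 5, and the vertices of any clique must share a bag in every tree decomposition; so some bag has ≥ 5 vertices and tw(G) ≥ 4. Hence tw(G) = 4 exactly.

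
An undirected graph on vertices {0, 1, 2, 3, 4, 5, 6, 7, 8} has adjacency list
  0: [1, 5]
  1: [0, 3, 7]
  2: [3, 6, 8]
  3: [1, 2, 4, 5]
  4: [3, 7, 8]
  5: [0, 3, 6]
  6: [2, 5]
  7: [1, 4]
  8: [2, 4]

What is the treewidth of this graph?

3

A width-3 tree decomposition is:
Bags: B1 = {0, 2, 5, 6}  B2 = {0, 2, 3, 5}  B3 = {0, 1, 2, 3}  B4 = {1, 2, 3, 8}  B5 = {1, 3, 4, 8}  B6 = {1, 4, 7, 8}
Tree: B1–B2, B2–B3, B3–B4, B4–B5, B5–B6
Each bag holds 4 vertices, so the decomposition has width 3, which upper-bounds the treewidth. For the lower bound: the 4 vertex sets {0,5,6}, {2}, {3}, {1,4,7,8} are disjoint, each induces a connected subgraph, and every pair is joined by at least one edge of G. Contracting each set to a single vertex therefore yields K_{4} as a minor, and since treewidth is minor-monotone, tw(G) ≥ tw(K_{4}) = 3. Therefore the treewidth is 3.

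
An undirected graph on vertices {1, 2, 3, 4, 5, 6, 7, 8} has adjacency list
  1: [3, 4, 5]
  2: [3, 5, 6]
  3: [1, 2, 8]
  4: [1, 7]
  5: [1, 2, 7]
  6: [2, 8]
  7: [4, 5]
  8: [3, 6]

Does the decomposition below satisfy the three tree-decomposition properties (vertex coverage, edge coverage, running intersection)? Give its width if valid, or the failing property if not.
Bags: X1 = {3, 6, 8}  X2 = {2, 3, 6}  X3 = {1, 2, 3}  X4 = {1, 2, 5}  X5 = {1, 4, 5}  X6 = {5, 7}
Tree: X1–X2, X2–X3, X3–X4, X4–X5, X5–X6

No — edge (4,7) lies in no bag.

A tree decomposition must satisfy three properties: every vertex lies in some bag; for every edge, both endpoints lie together in some bag; and for every vertex, the bags containing it form a connected subtree. Here edge (4,7) lies in no bag, so the decomposition is invalid.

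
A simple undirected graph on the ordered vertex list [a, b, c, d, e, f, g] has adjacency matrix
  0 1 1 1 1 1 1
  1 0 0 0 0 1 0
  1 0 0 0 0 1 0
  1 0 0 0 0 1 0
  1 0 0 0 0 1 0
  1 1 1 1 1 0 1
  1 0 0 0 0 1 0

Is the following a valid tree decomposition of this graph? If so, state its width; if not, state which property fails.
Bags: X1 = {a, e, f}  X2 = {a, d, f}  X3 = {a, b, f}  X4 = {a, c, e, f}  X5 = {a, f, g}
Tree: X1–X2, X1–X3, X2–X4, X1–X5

A tree decomposition must satisfy three properties: every vertex lies in some bag; for every edge, both endpoints lie together in some bag; and for every vertex, the bags containing it form a connected subtree. Here bags containing vertex e are not connected in the tree, so the decomposition is invalid.

No — bags containing vertex e are not connected in the tree.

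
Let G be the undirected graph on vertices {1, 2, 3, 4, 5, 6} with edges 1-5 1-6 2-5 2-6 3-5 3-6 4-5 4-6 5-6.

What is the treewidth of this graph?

2

A width-2 tree decomposition is:
Bags: B1 = {1, 5, 6}  B2 = {3, 5, 6}  B3 = {2, 5, 6}  B4 = {4, 5, 6}
Tree: B1–B2, B1–B3, B1–B4
The largest bag has 3 vertices, giving width 2; this decomposition certifies tw(G) ≤ 2. On the other hand G contains the 3-clique {1, 5, 6}. A clique must lie in a single bag of any decomposition, so no decomposition can have width below 2. Combining the bounds, tw(G) = 2.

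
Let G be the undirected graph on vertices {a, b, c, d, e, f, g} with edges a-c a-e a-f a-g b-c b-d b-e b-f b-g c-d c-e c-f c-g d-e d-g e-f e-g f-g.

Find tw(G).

4

A width-4 tree decomposition is:
Bags: B1 = {b, c, e, f, g}  B2 = {a, c, e, f, g}  B3 = {b, c, d, e, g}
Tree: B1–B2, B1–B3
Each bag holds 5 vertices, so the decomposition has width 4, which upper-bounds the treewidth. Conversely, {b, c, d, e, g} is a clique of size 5, and the vertices of any clique must share a bag in every tree decomposition; so some bag has ≥ 5 vertices and tw(G) ≥ 4. Hence tw(G) = 4 exactly.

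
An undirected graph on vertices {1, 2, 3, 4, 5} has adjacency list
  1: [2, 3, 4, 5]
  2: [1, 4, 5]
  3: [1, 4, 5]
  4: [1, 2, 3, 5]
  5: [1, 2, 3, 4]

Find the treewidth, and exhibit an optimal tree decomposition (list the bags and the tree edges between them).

The largest bag has 4 vertices, giving width 3; this decomposition certifies tw(G) ≤ 3. On the other hand G contains the 4-clique {1, 2, 4, 5}. A clique must lie in a single bag of any decomposition, so no decomposition can have width below 3. Combining the bounds, tw(G) = 3.

Treewidth 3.
Bags: B1 = {1, 2, 4, 5}  B2 = {1, 3, 4, 5}
Tree: B1–B2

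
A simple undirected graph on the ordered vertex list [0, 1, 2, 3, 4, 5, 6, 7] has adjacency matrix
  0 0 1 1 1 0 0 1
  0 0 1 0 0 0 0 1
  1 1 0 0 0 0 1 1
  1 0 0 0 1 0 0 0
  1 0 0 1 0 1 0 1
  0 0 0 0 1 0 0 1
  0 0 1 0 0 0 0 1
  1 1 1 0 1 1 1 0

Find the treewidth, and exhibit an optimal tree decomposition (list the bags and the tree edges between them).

Every bag has size at most 3, so the width is 3 − 1 = 2 and tw(G) ≤ 2. For the lower bound, the 3 vertices {0, 3, 4} are pairwise adjacent, and any tree decomposition puts a clique entirely inside one bag — forcing width ≥ 2. Hence tw(G) = 2 exactly.

Treewidth 2.
One such decomposition:
Bags: B1 = {0, 2, 7}  B2 = {0, 4, 7}  B3 = {2, 6, 7}  B4 = {1, 2, 7}  B5 = {0, 3, 4}  B6 = {4, 5, 7}
Tree: B1–B2, B1–B3, B3–B4, B2–B5, B2–B6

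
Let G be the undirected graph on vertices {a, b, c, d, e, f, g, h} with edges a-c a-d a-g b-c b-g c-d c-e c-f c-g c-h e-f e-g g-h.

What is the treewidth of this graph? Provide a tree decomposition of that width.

Each bag holds 3 vertices, so the decomposition has width 2, which upper-bounds the treewidth. On the other hand G contains the 3-clique {a, c, d}. A clique must lie in a single bag of any decomposition, so no decomposition can have width below 2. Hence tw(G) = 2 exactly.

Treewidth 2.
One such decomposition:
Bags: B1 = {b, c, g}  B2 = {a, c, g}  B3 = {c, e, g}  B4 = {c, e, f}  B5 = {c, g, h}  B6 = {a, c, d}
Tree: B1–B2, B1–B3, B3–B4, B2–B5, B2–B6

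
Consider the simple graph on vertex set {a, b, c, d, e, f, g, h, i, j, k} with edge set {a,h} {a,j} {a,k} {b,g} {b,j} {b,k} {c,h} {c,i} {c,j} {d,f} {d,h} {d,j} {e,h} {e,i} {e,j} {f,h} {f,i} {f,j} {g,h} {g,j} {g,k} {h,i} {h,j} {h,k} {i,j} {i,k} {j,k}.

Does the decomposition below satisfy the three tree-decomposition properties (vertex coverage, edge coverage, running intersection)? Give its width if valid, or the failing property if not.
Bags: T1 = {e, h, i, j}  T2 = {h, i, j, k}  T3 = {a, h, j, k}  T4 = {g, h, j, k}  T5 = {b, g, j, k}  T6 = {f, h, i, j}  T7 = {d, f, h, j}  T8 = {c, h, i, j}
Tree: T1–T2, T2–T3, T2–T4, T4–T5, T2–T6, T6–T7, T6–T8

Every vertex of G appears in some bag (union = {a, b, c, d, e, f, g, h, i, j, k}); every edge is covered by a bag; and for each vertex v the set of bags containing v is connected in the bag tree. The decomposition is therefore valid. The largest bag has 4 vertices, so the width is 3.

Yes; width 3.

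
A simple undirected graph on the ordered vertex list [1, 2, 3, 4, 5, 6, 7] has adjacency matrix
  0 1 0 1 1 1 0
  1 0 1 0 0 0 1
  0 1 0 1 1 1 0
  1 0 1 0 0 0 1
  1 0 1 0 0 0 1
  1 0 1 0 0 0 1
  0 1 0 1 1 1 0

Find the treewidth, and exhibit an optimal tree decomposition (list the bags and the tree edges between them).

The largest bag has 4 vertices, giving width 3; this decomposition certifies tw(G) ≤ 3. For the lower bound: the 4 vertex sets {2,3}, {1,4}, {7}, {5} are disjoint, each induces a connected subgraph, and every pair is joined by at least one edge of G. Contracting each set to a single vertex therefore yields K_{4} as a minor, and since treewidth is minor-monotone, tw(G) ≥ tw(K_{4}) = 3. The upper and lower bounds meet at 3, so that is the treewidth.

Treewidth 3.
Bags: B1 = {1, 2, 3, 7}  B2 = {1, 3, 4, 7}  B3 = {1, 3, 5, 7}  B4 = {1, 3, 6, 7}
Tree: B1–B2, B2–B3, B3–B4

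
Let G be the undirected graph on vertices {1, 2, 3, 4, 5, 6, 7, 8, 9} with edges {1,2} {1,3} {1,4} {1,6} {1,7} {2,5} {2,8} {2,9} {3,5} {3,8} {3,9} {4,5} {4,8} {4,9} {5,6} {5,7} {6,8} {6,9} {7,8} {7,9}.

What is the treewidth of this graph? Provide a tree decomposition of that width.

Treewidth 4.
One optimal decomposition is:
Bags: B1 = {1, 3, 5, 8, 9}  B2 = {1, 4, 5, 8, 9}  B3 = {1, 5, 6, 8, 9}  B4 = {1, 5, 7, 8, 9}  B5 = {1, 2, 5, 8, 9}
Tree: B1–B2, B2–B3, B3–B4, B4–B5

Each bag holds 5 vertices, so the decomposition has width 4, which upper-bounds the treewidth. For the lower bound: the 5 vertex sets {1,3}, {4,8}, {5,6}, {9}, {7} are disjoint, each induces a connected subgraph, and every pair is joined by at least one edge of G. Contracting each set to a single vertex therefore yields K_{5} as a minor, and since treewidth is minor-monotone, tw(G) ≥ tw(K_{5}) = 4. Combining the bounds, tw(G) = 4.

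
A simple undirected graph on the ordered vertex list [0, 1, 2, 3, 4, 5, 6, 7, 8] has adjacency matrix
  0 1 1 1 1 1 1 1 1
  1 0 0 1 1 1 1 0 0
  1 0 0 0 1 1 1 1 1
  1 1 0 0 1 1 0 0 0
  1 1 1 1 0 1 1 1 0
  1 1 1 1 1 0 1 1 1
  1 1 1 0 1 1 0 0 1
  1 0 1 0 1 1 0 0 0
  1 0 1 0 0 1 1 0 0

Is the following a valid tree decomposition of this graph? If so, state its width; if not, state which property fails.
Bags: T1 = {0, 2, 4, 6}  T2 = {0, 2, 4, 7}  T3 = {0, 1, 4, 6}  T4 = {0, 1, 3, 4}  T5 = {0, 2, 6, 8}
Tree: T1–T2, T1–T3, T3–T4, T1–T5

A tree decomposition must satisfy three properties: every vertex lies in some bag; for every edge, both endpoints lie together in some bag; and for every vertex, the bags containing it form a connected subtree. Here vertex 5 appears in no bag, so the decomposition is invalid.

No — vertex 5 appears in no bag.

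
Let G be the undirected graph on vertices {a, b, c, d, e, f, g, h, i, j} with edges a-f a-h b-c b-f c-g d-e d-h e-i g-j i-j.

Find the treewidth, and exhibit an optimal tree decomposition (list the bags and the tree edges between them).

Treewidth 2.
Bags: B1 = {g, i, j}  B2 = {e, g, i}  B3 = {d, e, g}  B4 = {d, g, h}  B5 = {a, g, h}  B6 = {a, f, g}  B7 = {b, f, g}  B8 = {b, c, g}
Tree: B1–B2, B2–B3, B3–B4, B4–B5, B5–B6, B6–B7, B7–B8

Every bag has size at most 3, so the width is 3 − 1 = 2 and tw(G) ≤ 2. Since g–j–i–e–d–h–a–f–b–c–g is a cycle in G, G is not acyclic. Forests are exactly the graphs of treewidth ≤ 1, so tw(G) ≥ 2. Therefore the treewidth is 2.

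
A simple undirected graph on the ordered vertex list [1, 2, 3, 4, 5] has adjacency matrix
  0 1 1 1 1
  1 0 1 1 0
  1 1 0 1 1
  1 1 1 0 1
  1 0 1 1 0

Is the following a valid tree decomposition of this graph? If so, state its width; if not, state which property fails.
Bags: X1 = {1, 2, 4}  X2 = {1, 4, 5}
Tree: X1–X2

A tree decomposition must satisfy three properties: every vertex lies in some bag; for every edge, both endpoints lie together in some bag; and for every vertex, the bags containing it form a connected subtree. Here vertex 3 appears in no bag, so the decomposition is invalid.

No — vertex 3 appears in no bag.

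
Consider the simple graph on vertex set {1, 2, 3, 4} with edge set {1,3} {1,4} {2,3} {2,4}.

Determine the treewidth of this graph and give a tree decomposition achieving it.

Every bag has size at most 3, so the width is 3 − 1 = 2 and tw(G) ≤ 2. The edges 1–4–2–3–1 form a cycle, so G is not a tree and its treewidth is at least 2. Combining the bounds, tw(G) = 2.

Treewidth 2.
One such decomposition:
Bags: B1 = {1, 2, 4}  B2 = {1, 2, 3}
Tree: B1–B2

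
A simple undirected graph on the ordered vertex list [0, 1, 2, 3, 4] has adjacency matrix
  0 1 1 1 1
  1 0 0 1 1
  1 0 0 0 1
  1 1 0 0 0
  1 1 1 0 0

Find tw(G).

2

A width-2 tree decomposition is:
Bags: B1 = {0, 1, 3}  B2 = {0, 1, 4}  B3 = {0, 2, 4}
Tree: B1–B2, B2–B3
The largest bag has 3 vertices, giving width 2; this decomposition certifies tw(G) ≤ 2. Conversely, {0, 1, 3} is a clique of size 3, and the vertices of any clique must share a bag in every tree decomposition; so some bag has ≥ 3 vertices and tw(G) ≥ 2. Hence tw(G) = 2 exactly.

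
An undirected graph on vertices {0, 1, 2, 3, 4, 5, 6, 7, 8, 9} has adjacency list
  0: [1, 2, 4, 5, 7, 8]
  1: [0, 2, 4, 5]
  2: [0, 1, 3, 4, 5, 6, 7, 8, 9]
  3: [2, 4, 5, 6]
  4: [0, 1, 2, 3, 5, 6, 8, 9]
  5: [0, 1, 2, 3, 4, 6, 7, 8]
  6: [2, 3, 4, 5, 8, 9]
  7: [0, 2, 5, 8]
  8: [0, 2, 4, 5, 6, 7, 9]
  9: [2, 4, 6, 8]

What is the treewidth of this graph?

A width-4 tree decomposition is:
Bags: B1 = {2, 4, 5, 6, 8}  B2 = {2, 3, 4, 5, 6}  B3 = {2, 4, 6, 8, 9}  B4 = {0, 2, 4, 5, 8}  B5 = {0, 2, 5, 7, 8}  B6 = {0, 1, 2, 4, 5}
Tree: B1–B2, B1–B3, B1–B4, B4–B5, B4–B6
The largest bag has 5 vertices, giving width 4; this decomposition certifies tw(G) ≤ 4. Conversely, {2, 4, 6, 8, 9} is a clique of size 5, and the vertices of any clique must share a bag in every tree decomposition; so some bag has ≥ 5 vertices and tw(G) ≥ 4. Hence tw(G) = 4 exactly.

4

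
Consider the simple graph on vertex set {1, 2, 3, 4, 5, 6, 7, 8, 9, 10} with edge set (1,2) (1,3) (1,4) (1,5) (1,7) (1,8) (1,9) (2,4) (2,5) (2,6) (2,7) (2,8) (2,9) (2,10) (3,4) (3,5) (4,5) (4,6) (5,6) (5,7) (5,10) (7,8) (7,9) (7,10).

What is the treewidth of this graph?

A width-3 tree decomposition is:
Bags: B1 = {1, 2, 5, 7}  B2 = {1, 2, 7, 8}  B3 = {1, 2, 4, 5}  B4 = {1, 2, 7, 9}  B5 = {2, 5, 7, 10}  B6 = {2, 4, 5, 6}  B7 = {1, 3, 4, 5}
Tree: B1–B2, B1–B3, B2–B4, B1–B5, B3–B6, B3–B7
The largest bag has 4 vertices, giving width 3; this decomposition certifies tw(G) ≤ 3. Conversely, {1, 2, 4, 5} is a clique of size 4, and the vertices of any clique must share a bag in every tree decomposition; so some bag has ≥ 4 vertices and tw(G) ≥ 3. Hence tw(G) = 3 exactly.

3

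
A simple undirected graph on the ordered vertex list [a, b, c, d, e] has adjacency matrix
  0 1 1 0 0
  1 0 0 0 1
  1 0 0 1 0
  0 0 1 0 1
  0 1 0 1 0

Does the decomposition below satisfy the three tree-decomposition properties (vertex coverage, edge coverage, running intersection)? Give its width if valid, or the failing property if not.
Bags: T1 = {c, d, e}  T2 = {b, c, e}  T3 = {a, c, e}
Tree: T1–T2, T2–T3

A tree decomposition must satisfy three properties: every vertex lies in some bag; for every edge, both endpoints lie together in some bag; and for every vertex, the bags containing it form a connected subtree. Here edge (b,a) lies in no bag, so the decomposition is invalid.

No — edge (b,a) lies in no bag.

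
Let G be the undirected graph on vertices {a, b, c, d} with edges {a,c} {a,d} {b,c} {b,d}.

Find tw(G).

A width-2 tree decomposition is:
Bags: B1 = {a, b, c}  B2 = {a, b, d}
Tree: B1–B2
Each bag holds 3 vertices, so the decomposition has width 2, which upper-bounds the treewidth. For the lower bound, G contains the cycle b–c–a–d–b, so G is not a forest; only forests have treewidth ≤ 1, hence tw(G) ≥ 2. The upper and lower bounds meet at 2, so that is the treewidth.

2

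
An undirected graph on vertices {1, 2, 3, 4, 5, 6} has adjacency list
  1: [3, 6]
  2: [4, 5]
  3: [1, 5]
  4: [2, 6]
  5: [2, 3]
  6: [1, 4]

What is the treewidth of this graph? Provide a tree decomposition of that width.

The largest bag has 3 vertices, giving width 2; this decomposition certifies tw(G) ≤ 2. The edges 1–6–4–2–5–3–1 form a cycle, so G is not a tree and its treewidth is at least 2. Hence tw(G) = 2 exactly.

Treewidth 2.
Bags: B1 = {1, 4, 6}  B2 = {1, 2, 4}  B3 = {1, 2, 5}  B4 = {1, 3, 5}
Tree: B1–B2, B2–B3, B3–B4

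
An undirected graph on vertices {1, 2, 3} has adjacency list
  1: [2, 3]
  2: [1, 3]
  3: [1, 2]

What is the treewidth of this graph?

2

A width-2 tree decomposition is:
Bags: B1 = {1, 2, 3}
Tree: (single bag)
With just one bag of size 3, the width is 3 − 1 = 2, so tw(G) ≤ 2. Conversely, {1, 2, 3} is a clique of size 3, and the vertices of any clique must share a bag in every tree decomposition; so some bag has ≥ 3 vertices and tw(G) ≥ 2. Therefore the treewidth is 2.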